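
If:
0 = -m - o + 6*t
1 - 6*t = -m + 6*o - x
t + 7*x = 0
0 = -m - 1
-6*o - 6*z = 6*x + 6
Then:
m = -1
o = 43/295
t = -42/295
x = 6/295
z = -344/295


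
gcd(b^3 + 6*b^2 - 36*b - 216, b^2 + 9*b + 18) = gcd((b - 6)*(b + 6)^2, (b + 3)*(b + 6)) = b + 6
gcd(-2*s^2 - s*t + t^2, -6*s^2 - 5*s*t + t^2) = s + t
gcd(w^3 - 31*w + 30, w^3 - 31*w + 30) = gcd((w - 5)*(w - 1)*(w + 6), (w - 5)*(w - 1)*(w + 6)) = w^3 - 31*w + 30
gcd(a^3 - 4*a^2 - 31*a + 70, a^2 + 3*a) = 1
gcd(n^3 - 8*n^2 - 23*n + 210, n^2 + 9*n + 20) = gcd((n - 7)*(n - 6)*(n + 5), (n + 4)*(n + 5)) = n + 5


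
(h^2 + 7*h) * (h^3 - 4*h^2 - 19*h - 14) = h^5 + 3*h^4 - 47*h^3 - 147*h^2 - 98*h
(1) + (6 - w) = 7 - w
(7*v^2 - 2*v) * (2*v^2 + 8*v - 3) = 14*v^4 + 52*v^3 - 37*v^2 + 6*v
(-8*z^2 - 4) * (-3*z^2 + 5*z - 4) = 24*z^4 - 40*z^3 + 44*z^2 - 20*z + 16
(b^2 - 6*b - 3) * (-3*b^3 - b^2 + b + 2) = -3*b^5 + 17*b^4 + 16*b^3 - b^2 - 15*b - 6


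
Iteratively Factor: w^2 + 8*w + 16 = (w + 4)*(w + 4)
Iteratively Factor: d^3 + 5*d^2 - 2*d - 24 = (d + 3)*(d^2 + 2*d - 8) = (d + 3)*(d + 4)*(d - 2)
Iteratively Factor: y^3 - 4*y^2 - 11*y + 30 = (y - 2)*(y^2 - 2*y - 15) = (y - 5)*(y - 2)*(y + 3)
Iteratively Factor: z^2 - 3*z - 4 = (z + 1)*(z - 4)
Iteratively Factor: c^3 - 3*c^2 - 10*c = (c + 2)*(c^2 - 5*c) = c*(c + 2)*(c - 5)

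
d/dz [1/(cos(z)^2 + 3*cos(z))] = (2*cos(z) + 3)*sin(z)/((cos(z) + 3)^2*cos(z)^2)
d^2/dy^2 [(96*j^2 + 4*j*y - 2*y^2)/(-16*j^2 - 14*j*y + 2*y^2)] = -10*j/(j^3 + 3*j^2*y + 3*j*y^2 + y^3)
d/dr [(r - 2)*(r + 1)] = 2*r - 1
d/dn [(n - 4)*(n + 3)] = 2*n - 1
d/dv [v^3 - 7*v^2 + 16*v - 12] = 3*v^2 - 14*v + 16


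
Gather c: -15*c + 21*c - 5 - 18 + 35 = 6*c + 12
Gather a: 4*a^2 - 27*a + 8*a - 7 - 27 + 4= 4*a^2 - 19*a - 30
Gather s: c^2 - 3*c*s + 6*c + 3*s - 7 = c^2 + 6*c + s*(3 - 3*c) - 7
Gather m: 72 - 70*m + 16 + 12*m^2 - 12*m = 12*m^2 - 82*m + 88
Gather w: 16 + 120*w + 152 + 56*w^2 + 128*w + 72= 56*w^2 + 248*w + 240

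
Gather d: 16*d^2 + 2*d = 16*d^2 + 2*d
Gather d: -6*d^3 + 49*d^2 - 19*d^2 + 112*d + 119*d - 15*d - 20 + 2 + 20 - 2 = -6*d^3 + 30*d^2 + 216*d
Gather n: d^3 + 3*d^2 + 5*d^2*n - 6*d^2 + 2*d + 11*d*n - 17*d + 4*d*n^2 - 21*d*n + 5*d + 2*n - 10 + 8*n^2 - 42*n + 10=d^3 - 3*d^2 - 10*d + n^2*(4*d + 8) + n*(5*d^2 - 10*d - 40)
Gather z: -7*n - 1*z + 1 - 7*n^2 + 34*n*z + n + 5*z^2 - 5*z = -7*n^2 - 6*n + 5*z^2 + z*(34*n - 6) + 1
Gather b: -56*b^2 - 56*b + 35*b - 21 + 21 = -56*b^2 - 21*b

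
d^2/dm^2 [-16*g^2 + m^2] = 2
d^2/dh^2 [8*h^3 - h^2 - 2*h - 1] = 48*h - 2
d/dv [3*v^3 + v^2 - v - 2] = 9*v^2 + 2*v - 1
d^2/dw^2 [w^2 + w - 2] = 2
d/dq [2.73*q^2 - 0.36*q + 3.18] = 5.46*q - 0.36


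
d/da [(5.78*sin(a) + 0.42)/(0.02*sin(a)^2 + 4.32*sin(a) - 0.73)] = (-0.0167999999999964*sin(a) + 0.0578*cos(2*a) - 6.0916)*cos(a)/(0.02*sin(a)^2 + 4.32*sin(a) - 0.73)^2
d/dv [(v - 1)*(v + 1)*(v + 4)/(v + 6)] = 2*(v^3 + 11*v^2 + 24*v - 1)/(v^2 + 12*v + 36)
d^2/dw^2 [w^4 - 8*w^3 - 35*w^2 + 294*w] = 12*w^2 - 48*w - 70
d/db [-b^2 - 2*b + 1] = -2*b - 2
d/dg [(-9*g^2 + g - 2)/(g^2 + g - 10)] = 2*(-5*g^2 + 92*g - 4)/(g^4 + 2*g^3 - 19*g^2 - 20*g + 100)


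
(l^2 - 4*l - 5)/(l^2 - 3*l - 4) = (l - 5)/(l - 4)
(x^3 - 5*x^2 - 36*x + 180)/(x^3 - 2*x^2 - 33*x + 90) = (x - 6)/(x - 3)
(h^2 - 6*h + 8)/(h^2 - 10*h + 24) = (h - 2)/(h - 6)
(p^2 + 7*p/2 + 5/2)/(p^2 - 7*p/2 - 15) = (p + 1)/(p - 6)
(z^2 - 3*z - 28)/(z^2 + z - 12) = (z - 7)/(z - 3)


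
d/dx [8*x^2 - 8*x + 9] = 16*x - 8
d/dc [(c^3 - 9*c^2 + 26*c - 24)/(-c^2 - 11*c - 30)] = (-c^4 - 22*c^3 + 35*c^2 + 492*c - 1044)/(c^4 + 22*c^3 + 181*c^2 + 660*c + 900)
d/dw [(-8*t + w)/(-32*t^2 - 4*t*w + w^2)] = -1/(16*t^2 + 8*t*w + w^2)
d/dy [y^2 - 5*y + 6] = 2*y - 5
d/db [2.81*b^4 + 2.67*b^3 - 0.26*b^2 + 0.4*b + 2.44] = 11.24*b^3 + 8.01*b^2 - 0.52*b + 0.4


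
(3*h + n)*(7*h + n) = 21*h^2 + 10*h*n + n^2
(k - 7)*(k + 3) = k^2 - 4*k - 21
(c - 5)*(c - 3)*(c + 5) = c^3 - 3*c^2 - 25*c + 75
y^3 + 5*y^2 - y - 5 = (y - 1)*(y + 1)*(y + 5)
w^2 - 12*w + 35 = (w - 7)*(w - 5)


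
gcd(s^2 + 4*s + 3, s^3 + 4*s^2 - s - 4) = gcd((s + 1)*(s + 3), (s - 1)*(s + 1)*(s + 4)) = s + 1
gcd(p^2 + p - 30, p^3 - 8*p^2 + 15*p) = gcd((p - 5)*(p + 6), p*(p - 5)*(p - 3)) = p - 5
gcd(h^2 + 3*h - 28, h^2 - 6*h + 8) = h - 4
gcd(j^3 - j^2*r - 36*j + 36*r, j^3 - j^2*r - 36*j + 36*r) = -j^3 + j^2*r + 36*j - 36*r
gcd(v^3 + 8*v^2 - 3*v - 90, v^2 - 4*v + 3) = v - 3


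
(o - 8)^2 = o^2 - 16*o + 64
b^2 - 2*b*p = b*(b - 2*p)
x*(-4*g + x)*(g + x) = -4*g^2*x - 3*g*x^2 + x^3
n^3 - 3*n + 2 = (n - 1)^2*(n + 2)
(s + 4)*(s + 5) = s^2 + 9*s + 20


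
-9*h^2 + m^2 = (-3*h + m)*(3*h + m)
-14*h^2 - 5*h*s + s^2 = (-7*h + s)*(2*h + s)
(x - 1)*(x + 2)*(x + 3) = x^3 + 4*x^2 + x - 6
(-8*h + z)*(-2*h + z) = 16*h^2 - 10*h*z + z^2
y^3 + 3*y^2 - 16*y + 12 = (y - 2)*(y - 1)*(y + 6)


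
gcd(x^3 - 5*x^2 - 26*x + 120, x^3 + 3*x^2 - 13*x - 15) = x + 5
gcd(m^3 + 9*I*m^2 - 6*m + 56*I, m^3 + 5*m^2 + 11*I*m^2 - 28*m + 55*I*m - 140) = m^2 + 11*I*m - 28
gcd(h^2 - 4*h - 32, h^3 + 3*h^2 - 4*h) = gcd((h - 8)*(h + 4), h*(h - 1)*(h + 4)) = h + 4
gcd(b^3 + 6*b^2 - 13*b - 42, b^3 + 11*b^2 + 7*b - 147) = b^2 + 4*b - 21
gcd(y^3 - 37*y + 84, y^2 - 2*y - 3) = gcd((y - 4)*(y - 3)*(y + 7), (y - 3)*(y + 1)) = y - 3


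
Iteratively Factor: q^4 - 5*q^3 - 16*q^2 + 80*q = (q - 5)*(q^3 - 16*q) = (q - 5)*(q - 4)*(q^2 + 4*q) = q*(q - 5)*(q - 4)*(q + 4)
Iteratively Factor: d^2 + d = (d + 1)*(d)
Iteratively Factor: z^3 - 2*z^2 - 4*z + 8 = (z - 2)*(z^2 - 4) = (z - 2)^2*(z + 2)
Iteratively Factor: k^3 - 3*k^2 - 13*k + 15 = (k - 1)*(k^2 - 2*k - 15) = (k - 1)*(k + 3)*(k - 5)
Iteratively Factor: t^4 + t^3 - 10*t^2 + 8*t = (t - 1)*(t^3 + 2*t^2 - 8*t) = t*(t - 1)*(t^2 + 2*t - 8) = t*(t - 2)*(t - 1)*(t + 4)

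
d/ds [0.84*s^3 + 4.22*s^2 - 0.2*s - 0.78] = 2.52*s^2 + 8.44*s - 0.2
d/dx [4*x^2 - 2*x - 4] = 8*x - 2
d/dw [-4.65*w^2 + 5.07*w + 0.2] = 5.07 - 9.3*w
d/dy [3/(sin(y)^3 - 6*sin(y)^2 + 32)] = -9*sin(2*y)/(2*(sin(y) - 4)^3*(sin(y) + 2)^2)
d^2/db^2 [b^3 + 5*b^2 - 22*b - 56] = 6*b + 10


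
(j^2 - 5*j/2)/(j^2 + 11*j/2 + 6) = j*(2*j - 5)/(2*j^2 + 11*j + 12)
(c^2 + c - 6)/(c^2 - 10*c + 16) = (c + 3)/(c - 8)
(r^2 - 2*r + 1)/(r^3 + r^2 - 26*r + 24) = (r - 1)/(r^2 + 2*r - 24)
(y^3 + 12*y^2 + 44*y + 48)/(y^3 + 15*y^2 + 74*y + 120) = (y + 2)/(y + 5)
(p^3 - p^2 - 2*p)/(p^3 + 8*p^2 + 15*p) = (p^2 - p - 2)/(p^2 + 8*p + 15)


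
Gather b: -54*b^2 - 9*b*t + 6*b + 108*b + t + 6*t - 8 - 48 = -54*b^2 + b*(114 - 9*t) + 7*t - 56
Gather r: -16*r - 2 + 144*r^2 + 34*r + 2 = 144*r^2 + 18*r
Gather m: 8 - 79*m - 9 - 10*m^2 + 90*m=-10*m^2 + 11*m - 1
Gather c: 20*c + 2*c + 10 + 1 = 22*c + 11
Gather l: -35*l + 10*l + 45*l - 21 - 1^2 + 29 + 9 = 20*l + 16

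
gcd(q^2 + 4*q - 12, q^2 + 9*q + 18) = q + 6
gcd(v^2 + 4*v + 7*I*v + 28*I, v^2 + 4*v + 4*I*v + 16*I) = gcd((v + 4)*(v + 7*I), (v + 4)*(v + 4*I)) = v + 4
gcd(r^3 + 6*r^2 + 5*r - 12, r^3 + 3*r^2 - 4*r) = r^2 + 3*r - 4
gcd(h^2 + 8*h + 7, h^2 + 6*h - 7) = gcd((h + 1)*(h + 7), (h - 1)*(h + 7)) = h + 7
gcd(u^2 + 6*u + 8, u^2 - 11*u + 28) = 1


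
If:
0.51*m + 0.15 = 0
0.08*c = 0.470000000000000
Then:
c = 5.88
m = -0.29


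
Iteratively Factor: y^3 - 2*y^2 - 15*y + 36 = (y - 3)*(y^2 + y - 12) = (y - 3)^2*(y + 4)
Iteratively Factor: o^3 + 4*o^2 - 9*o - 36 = (o + 3)*(o^2 + o - 12) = (o - 3)*(o + 3)*(o + 4)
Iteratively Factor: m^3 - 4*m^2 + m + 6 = (m + 1)*(m^2 - 5*m + 6) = (m - 2)*(m + 1)*(m - 3)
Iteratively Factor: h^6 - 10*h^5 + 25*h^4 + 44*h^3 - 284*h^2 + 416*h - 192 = (h - 2)*(h^5 - 8*h^4 + 9*h^3 + 62*h^2 - 160*h + 96) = (h - 2)*(h - 1)*(h^4 - 7*h^3 + 2*h^2 + 64*h - 96) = (h - 4)*(h - 2)*(h - 1)*(h^3 - 3*h^2 - 10*h + 24) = (h - 4)*(h - 2)^2*(h - 1)*(h^2 - h - 12) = (h - 4)*(h - 2)^2*(h - 1)*(h + 3)*(h - 4)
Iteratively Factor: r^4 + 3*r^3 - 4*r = (r + 2)*(r^3 + r^2 - 2*r) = (r + 2)^2*(r^2 - r) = (r - 1)*(r + 2)^2*(r)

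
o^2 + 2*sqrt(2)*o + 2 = (o + sqrt(2))^2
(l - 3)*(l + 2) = l^2 - l - 6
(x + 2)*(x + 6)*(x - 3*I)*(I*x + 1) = I*x^4 + 4*x^3 + 8*I*x^3 + 32*x^2 + 9*I*x^2 + 48*x - 24*I*x - 36*I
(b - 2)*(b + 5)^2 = b^3 + 8*b^2 + 5*b - 50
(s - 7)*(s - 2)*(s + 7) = s^3 - 2*s^2 - 49*s + 98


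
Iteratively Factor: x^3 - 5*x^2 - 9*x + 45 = (x - 5)*(x^2 - 9) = (x - 5)*(x + 3)*(x - 3)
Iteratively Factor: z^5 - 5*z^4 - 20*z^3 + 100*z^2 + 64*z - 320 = (z + 2)*(z^4 - 7*z^3 - 6*z^2 + 112*z - 160) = (z + 2)*(z + 4)*(z^3 - 11*z^2 + 38*z - 40) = (z - 4)*(z + 2)*(z + 4)*(z^2 - 7*z + 10) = (z - 4)*(z - 2)*(z + 2)*(z + 4)*(z - 5)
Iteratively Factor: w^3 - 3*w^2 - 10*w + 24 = (w + 3)*(w^2 - 6*w + 8) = (w - 2)*(w + 3)*(w - 4)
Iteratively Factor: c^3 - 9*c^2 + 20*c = (c - 4)*(c^2 - 5*c) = c*(c - 4)*(c - 5)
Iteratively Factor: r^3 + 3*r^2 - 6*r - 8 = (r + 1)*(r^2 + 2*r - 8) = (r + 1)*(r + 4)*(r - 2)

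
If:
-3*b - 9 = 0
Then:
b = -3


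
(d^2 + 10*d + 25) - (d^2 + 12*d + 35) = -2*d - 10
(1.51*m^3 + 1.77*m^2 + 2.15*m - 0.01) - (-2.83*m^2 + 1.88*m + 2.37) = 1.51*m^3 + 4.6*m^2 + 0.27*m - 2.38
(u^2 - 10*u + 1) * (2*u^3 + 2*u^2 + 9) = 2*u^5 - 18*u^4 - 18*u^3 + 11*u^2 - 90*u + 9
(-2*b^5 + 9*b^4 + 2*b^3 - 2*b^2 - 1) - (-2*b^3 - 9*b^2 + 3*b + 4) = -2*b^5 + 9*b^4 + 4*b^3 + 7*b^2 - 3*b - 5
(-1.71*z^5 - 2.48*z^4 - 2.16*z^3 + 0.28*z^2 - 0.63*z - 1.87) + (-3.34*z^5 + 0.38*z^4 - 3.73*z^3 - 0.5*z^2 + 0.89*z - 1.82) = -5.05*z^5 - 2.1*z^4 - 5.89*z^3 - 0.22*z^2 + 0.26*z - 3.69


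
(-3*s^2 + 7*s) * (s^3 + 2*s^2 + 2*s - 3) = -3*s^5 + s^4 + 8*s^3 + 23*s^2 - 21*s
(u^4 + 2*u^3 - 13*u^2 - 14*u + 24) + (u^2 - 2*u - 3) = u^4 + 2*u^3 - 12*u^2 - 16*u + 21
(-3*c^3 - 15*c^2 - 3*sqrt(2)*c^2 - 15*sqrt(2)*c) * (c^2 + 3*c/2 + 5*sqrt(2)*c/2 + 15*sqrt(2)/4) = -3*c^5 - 39*c^4/2 - 21*sqrt(2)*c^4/2 - 273*sqrt(2)*c^3/4 - 75*c^3/2 - 315*sqrt(2)*c^2/4 - 195*c^2/2 - 225*c/2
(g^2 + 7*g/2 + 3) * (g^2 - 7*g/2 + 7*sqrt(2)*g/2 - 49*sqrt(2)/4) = g^4 + 7*sqrt(2)*g^3/2 - 37*g^2/4 - 259*sqrt(2)*g/8 - 21*g/2 - 147*sqrt(2)/4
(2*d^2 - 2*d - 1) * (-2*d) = -4*d^3 + 4*d^2 + 2*d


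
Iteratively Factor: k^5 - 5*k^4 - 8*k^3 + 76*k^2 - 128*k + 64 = (k - 2)*(k^4 - 3*k^3 - 14*k^2 + 48*k - 32) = (k - 2)^2*(k^3 - k^2 - 16*k + 16) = (k - 4)*(k - 2)^2*(k^2 + 3*k - 4) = (k - 4)*(k - 2)^2*(k - 1)*(k + 4)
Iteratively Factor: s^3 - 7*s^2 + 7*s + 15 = (s - 5)*(s^2 - 2*s - 3) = (s - 5)*(s + 1)*(s - 3)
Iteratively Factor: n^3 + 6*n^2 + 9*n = (n)*(n^2 + 6*n + 9) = n*(n + 3)*(n + 3)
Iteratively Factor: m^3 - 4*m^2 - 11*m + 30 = (m - 5)*(m^2 + m - 6) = (m - 5)*(m - 2)*(m + 3)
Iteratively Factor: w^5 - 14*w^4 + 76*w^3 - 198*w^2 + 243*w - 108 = (w - 3)*(w^4 - 11*w^3 + 43*w^2 - 69*w + 36) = (w - 3)*(w - 1)*(w^3 - 10*w^2 + 33*w - 36) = (w - 3)^2*(w - 1)*(w^2 - 7*w + 12) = (w - 3)^3*(w - 1)*(w - 4)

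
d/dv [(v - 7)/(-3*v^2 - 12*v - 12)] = (v - 16)/(3*(v^3 + 6*v^2 + 12*v + 8))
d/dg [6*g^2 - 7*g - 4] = 12*g - 7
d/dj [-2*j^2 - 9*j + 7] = -4*j - 9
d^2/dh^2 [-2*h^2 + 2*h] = -4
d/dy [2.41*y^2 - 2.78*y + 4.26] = 4.82*y - 2.78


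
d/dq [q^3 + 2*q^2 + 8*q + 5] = 3*q^2 + 4*q + 8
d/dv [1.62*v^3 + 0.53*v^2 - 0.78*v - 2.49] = 4.86*v^2 + 1.06*v - 0.78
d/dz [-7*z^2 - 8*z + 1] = -14*z - 8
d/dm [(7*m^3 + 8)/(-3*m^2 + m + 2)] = (21*m^2*(-3*m^2 + m + 2) + (6*m - 1)*(7*m^3 + 8))/(-3*m^2 + m + 2)^2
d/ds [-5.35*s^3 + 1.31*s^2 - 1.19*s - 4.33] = -16.05*s^2 + 2.62*s - 1.19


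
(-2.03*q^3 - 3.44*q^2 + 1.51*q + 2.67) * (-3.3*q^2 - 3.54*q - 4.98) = 6.699*q^5 + 18.5382*q^4 + 17.304*q^3 + 2.9748*q^2 - 16.9716*q - 13.2966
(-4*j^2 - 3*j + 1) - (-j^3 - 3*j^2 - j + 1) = j^3 - j^2 - 2*j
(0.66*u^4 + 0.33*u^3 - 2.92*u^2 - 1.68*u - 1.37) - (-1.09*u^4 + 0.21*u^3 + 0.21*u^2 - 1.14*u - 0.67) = 1.75*u^4 + 0.12*u^3 - 3.13*u^2 - 0.54*u - 0.7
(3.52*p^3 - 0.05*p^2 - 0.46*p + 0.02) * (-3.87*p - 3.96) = -13.6224*p^4 - 13.7457*p^3 + 1.9782*p^2 + 1.7442*p - 0.0792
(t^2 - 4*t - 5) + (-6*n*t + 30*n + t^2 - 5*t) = -6*n*t + 30*n + 2*t^2 - 9*t - 5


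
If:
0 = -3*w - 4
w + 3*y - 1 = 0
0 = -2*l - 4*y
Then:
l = -14/9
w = -4/3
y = 7/9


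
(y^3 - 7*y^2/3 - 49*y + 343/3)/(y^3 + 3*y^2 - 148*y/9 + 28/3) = 3*(y^2 - 49)/(3*y^2 + 16*y - 12)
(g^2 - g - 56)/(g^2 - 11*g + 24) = (g + 7)/(g - 3)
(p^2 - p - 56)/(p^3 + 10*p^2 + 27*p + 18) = (p^2 - p - 56)/(p^3 + 10*p^2 + 27*p + 18)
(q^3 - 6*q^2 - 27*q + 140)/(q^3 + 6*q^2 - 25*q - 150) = (q^2 - 11*q + 28)/(q^2 + q - 30)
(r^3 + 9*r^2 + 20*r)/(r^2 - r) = (r^2 + 9*r + 20)/(r - 1)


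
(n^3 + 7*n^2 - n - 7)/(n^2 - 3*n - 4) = (n^2 + 6*n - 7)/(n - 4)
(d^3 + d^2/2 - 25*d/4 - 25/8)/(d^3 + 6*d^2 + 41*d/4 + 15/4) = (d - 5/2)/(d + 3)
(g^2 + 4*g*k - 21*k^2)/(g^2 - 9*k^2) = (g + 7*k)/(g + 3*k)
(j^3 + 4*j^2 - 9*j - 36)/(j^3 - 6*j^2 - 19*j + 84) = (j + 3)/(j - 7)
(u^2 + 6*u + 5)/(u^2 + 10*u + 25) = (u + 1)/(u + 5)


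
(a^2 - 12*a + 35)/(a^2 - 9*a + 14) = (a - 5)/(a - 2)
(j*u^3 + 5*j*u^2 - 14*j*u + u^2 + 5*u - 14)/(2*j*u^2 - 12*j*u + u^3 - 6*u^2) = (j*u^3 + 5*j*u^2 - 14*j*u + u^2 + 5*u - 14)/(u*(2*j*u - 12*j + u^2 - 6*u))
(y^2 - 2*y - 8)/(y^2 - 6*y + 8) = (y + 2)/(y - 2)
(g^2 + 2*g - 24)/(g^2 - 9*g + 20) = (g + 6)/(g - 5)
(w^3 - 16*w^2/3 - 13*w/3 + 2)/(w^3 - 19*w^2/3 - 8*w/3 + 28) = (3*w^2 + 2*w - 1)/(3*w^2 - w - 14)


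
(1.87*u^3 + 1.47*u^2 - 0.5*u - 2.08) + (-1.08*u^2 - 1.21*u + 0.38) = 1.87*u^3 + 0.39*u^2 - 1.71*u - 1.7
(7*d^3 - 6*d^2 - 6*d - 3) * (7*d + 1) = 49*d^4 - 35*d^3 - 48*d^2 - 27*d - 3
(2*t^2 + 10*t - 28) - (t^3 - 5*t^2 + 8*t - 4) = -t^3 + 7*t^2 + 2*t - 24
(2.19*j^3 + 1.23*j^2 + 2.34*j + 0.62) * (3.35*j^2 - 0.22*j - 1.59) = 7.3365*j^5 + 3.6387*j^4 + 4.0863*j^3 - 0.3935*j^2 - 3.857*j - 0.9858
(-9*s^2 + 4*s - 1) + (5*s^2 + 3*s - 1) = -4*s^2 + 7*s - 2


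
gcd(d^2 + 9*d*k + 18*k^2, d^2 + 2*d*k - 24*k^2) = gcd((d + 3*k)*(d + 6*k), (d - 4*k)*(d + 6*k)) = d + 6*k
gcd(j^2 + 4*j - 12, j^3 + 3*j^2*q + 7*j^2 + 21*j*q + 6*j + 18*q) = j + 6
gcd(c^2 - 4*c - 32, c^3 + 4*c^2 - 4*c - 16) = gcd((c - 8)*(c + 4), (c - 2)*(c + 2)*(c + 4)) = c + 4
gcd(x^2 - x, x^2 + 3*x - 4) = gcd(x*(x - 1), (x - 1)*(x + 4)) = x - 1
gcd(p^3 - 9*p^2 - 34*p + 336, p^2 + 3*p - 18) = p + 6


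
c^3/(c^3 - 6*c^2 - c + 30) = c^3/(c^3 - 6*c^2 - c + 30)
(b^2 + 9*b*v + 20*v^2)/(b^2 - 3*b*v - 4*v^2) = (-b^2 - 9*b*v - 20*v^2)/(-b^2 + 3*b*v + 4*v^2)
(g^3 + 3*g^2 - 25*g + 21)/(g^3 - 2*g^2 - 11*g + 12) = (g^2 + 4*g - 21)/(g^2 - g - 12)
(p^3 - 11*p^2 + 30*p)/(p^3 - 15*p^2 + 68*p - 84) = p*(p - 5)/(p^2 - 9*p + 14)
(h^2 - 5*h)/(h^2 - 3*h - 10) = h/(h + 2)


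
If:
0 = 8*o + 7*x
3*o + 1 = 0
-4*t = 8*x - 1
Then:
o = -1/3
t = -43/84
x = 8/21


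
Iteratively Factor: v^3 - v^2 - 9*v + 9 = (v + 3)*(v^2 - 4*v + 3) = (v - 3)*(v + 3)*(v - 1)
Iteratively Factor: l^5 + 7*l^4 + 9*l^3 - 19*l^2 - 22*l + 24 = (l - 1)*(l^4 + 8*l^3 + 17*l^2 - 2*l - 24) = (l - 1)*(l + 3)*(l^3 + 5*l^2 + 2*l - 8) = (l - 1)*(l + 3)*(l + 4)*(l^2 + l - 2) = (l - 1)*(l + 2)*(l + 3)*(l + 4)*(l - 1)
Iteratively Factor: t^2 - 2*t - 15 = (t + 3)*(t - 5)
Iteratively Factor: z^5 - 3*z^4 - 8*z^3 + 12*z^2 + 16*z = (z + 1)*(z^4 - 4*z^3 - 4*z^2 + 16*z) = (z - 4)*(z + 1)*(z^3 - 4*z) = z*(z - 4)*(z + 1)*(z^2 - 4) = z*(z - 4)*(z + 1)*(z + 2)*(z - 2)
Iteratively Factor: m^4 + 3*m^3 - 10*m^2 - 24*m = (m - 3)*(m^3 + 6*m^2 + 8*m) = (m - 3)*(m + 2)*(m^2 + 4*m) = (m - 3)*(m + 2)*(m + 4)*(m)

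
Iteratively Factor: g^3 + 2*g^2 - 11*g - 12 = (g - 3)*(g^2 + 5*g + 4) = (g - 3)*(g + 1)*(g + 4)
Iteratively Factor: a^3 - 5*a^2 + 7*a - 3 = (a - 1)*(a^2 - 4*a + 3) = (a - 1)^2*(a - 3)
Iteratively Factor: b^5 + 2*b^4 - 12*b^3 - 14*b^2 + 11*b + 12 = (b - 1)*(b^4 + 3*b^3 - 9*b^2 - 23*b - 12) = (b - 1)*(b + 1)*(b^3 + 2*b^2 - 11*b - 12) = (b - 3)*(b - 1)*(b + 1)*(b^2 + 5*b + 4) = (b - 3)*(b - 1)*(b + 1)^2*(b + 4)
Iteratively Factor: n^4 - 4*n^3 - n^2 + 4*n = (n + 1)*(n^3 - 5*n^2 + 4*n) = (n - 4)*(n + 1)*(n^2 - n) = (n - 4)*(n - 1)*(n + 1)*(n)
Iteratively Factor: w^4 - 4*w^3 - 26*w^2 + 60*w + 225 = (w + 3)*(w^3 - 7*w^2 - 5*w + 75) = (w - 5)*(w + 3)*(w^2 - 2*w - 15) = (w - 5)*(w + 3)^2*(w - 5)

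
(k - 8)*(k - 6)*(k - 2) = k^3 - 16*k^2 + 76*k - 96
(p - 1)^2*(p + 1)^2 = p^4 - 2*p^2 + 1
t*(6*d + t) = 6*d*t + t^2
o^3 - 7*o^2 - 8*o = o*(o - 8)*(o + 1)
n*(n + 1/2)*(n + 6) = n^3 + 13*n^2/2 + 3*n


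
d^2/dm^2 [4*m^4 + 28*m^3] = 24*m*(2*m + 7)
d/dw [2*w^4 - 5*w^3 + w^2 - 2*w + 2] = 8*w^3 - 15*w^2 + 2*w - 2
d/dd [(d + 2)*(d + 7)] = 2*d + 9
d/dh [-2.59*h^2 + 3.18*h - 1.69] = 3.18 - 5.18*h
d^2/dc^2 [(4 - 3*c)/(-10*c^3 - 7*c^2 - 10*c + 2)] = 2*(900*c^5 - 1770*c^4 - 2393*c^3 - 1428*c^2 - 954*c - 396)/(1000*c^9 + 2100*c^8 + 4470*c^7 + 3943*c^6 + 3630*c^5 + 606*c^4 + 280*c^3 - 516*c^2 + 120*c - 8)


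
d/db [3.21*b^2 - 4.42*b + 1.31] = 6.42*b - 4.42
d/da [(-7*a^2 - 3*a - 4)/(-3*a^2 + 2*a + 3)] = (-23*a^2 - 66*a - 1)/(9*a^4 - 12*a^3 - 14*a^2 + 12*a + 9)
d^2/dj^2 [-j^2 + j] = -2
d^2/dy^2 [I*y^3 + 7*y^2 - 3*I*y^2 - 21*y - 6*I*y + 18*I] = 6*I*y + 14 - 6*I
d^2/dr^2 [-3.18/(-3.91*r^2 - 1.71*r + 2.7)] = (-97.232316*r^2 - 42.523596*r + 3.18*(7.82*r + 1.71)*(15.64*r + 3.42) + 67.14252)/(3.91*r^2 + 1.71*r - 2.7)^3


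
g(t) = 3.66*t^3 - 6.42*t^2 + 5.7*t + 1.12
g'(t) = 10.98*t^2 - 12.84*t + 5.7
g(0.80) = 3.45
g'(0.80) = 2.46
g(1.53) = 7.92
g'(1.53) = 11.76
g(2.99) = 58.60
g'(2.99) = 65.47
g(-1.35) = -27.28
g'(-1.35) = 43.05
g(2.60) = 36.87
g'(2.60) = 46.54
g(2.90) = 52.92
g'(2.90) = 60.81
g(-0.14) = 0.19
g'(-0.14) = 7.71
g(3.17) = 71.26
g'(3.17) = 75.33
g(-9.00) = -3238.34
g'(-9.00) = 1010.64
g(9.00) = 2200.54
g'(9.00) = 779.52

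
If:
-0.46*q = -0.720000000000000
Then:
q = 1.57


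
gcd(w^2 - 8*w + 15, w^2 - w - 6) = w - 3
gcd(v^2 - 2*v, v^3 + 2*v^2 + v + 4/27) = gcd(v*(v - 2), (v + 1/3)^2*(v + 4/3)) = 1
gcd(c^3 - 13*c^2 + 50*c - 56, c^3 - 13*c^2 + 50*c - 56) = c^3 - 13*c^2 + 50*c - 56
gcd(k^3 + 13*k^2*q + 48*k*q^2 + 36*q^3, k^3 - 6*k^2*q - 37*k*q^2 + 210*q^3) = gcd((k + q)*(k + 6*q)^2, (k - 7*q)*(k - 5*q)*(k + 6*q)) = k + 6*q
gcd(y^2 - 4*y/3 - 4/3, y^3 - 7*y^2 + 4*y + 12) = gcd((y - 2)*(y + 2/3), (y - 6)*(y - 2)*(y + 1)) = y - 2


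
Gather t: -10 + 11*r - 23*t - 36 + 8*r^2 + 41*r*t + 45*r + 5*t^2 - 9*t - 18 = 8*r^2 + 56*r + 5*t^2 + t*(41*r - 32) - 64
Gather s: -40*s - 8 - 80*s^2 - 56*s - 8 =-80*s^2 - 96*s - 16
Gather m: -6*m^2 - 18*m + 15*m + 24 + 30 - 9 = -6*m^2 - 3*m + 45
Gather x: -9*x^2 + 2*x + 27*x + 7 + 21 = -9*x^2 + 29*x + 28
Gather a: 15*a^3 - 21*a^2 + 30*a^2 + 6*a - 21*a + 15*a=15*a^3 + 9*a^2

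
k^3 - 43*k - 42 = (k - 7)*(k + 1)*(k + 6)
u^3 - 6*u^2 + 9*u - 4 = (u - 4)*(u - 1)^2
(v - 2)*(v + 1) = v^2 - v - 2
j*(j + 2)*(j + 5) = j^3 + 7*j^2 + 10*j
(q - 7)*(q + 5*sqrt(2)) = q^2 - 7*q + 5*sqrt(2)*q - 35*sqrt(2)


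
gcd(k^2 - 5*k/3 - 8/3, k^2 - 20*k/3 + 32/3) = k - 8/3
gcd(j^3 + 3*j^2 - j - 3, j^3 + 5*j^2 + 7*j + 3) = j^2 + 4*j + 3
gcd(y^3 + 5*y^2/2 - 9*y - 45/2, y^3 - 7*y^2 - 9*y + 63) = y^2 - 9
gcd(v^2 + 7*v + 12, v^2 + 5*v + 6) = v + 3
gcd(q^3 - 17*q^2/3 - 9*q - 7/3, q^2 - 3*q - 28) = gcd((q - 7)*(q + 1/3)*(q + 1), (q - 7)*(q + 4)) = q - 7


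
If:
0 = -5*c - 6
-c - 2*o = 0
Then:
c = -6/5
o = 3/5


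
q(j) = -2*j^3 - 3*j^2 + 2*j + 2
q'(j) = -6*j^2 - 6*j + 2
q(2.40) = -38.13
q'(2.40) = -46.96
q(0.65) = 1.48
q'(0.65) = -4.44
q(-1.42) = -1.16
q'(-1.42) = -1.58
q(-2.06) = 2.63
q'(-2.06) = -11.10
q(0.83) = 0.45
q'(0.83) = -7.11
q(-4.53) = 117.30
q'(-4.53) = -93.95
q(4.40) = -217.65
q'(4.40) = -140.56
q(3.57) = -120.09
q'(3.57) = -95.89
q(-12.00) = 3002.00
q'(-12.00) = -790.00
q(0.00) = 2.00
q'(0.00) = 2.00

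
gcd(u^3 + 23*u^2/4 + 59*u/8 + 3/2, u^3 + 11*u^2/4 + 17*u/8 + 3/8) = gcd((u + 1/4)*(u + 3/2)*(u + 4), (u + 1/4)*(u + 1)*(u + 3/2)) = u^2 + 7*u/4 + 3/8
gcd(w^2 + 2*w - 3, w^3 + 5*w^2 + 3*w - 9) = w^2 + 2*w - 3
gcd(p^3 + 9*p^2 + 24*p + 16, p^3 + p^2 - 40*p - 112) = p^2 + 8*p + 16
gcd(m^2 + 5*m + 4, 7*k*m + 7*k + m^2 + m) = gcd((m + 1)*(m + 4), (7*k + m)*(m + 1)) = m + 1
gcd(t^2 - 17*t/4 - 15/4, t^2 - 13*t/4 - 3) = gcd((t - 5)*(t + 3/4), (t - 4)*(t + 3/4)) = t + 3/4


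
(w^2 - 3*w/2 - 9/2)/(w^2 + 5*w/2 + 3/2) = (w - 3)/(w + 1)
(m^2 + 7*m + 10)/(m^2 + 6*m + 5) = (m + 2)/(m + 1)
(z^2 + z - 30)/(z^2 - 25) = (z + 6)/(z + 5)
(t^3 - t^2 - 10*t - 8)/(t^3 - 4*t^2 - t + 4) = (t + 2)/(t - 1)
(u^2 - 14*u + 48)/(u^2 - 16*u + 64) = (u - 6)/(u - 8)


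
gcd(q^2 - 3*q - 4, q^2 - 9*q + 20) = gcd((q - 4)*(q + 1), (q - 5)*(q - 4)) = q - 4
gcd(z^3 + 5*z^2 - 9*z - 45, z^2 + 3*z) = z + 3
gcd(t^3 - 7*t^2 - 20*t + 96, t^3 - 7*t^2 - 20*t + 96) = t^3 - 7*t^2 - 20*t + 96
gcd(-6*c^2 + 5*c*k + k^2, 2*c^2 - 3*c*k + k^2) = c - k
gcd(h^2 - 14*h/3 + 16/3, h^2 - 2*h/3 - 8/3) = h - 2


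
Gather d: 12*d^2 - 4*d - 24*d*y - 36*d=12*d^2 + d*(-24*y - 40)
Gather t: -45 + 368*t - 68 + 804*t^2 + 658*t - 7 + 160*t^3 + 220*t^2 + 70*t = 160*t^3 + 1024*t^2 + 1096*t - 120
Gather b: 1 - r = 1 - r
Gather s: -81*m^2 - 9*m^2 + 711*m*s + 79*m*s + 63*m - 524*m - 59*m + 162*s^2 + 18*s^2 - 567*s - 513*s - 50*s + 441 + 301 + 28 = -90*m^2 - 520*m + 180*s^2 + s*(790*m - 1130) + 770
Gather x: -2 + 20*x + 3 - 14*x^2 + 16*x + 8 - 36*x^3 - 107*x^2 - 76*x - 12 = -36*x^3 - 121*x^2 - 40*x - 3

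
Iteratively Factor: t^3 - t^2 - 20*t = (t + 4)*(t^2 - 5*t) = t*(t + 4)*(t - 5)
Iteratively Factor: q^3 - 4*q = (q - 2)*(q^2 + 2*q) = q*(q - 2)*(q + 2)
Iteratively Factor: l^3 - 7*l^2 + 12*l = (l)*(l^2 - 7*l + 12) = l*(l - 4)*(l - 3)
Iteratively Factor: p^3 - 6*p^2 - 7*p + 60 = (p - 5)*(p^2 - p - 12) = (p - 5)*(p - 4)*(p + 3)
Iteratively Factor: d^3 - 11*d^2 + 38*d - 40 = (d - 2)*(d^2 - 9*d + 20) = (d - 4)*(d - 2)*(d - 5)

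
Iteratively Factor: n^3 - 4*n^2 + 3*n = (n)*(n^2 - 4*n + 3) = n*(n - 3)*(n - 1)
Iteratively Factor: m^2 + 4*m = (m)*(m + 4)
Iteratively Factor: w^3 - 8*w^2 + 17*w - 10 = (w - 5)*(w^2 - 3*w + 2) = (w - 5)*(w - 1)*(w - 2)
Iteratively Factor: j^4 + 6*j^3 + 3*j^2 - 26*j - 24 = (j + 3)*(j^3 + 3*j^2 - 6*j - 8) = (j - 2)*(j + 3)*(j^2 + 5*j + 4) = (j - 2)*(j + 1)*(j + 3)*(j + 4)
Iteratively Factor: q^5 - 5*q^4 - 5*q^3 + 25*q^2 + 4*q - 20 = (q - 1)*(q^4 - 4*q^3 - 9*q^2 + 16*q + 20) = (q - 1)*(q + 2)*(q^3 - 6*q^2 + 3*q + 10) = (q - 2)*(q - 1)*(q + 2)*(q^2 - 4*q - 5) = (q - 5)*(q - 2)*(q - 1)*(q + 2)*(q + 1)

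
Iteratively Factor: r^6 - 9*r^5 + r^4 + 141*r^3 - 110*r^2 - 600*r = (r + 2)*(r^5 - 11*r^4 + 23*r^3 + 95*r^2 - 300*r) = (r + 2)*(r + 3)*(r^4 - 14*r^3 + 65*r^2 - 100*r) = (r - 5)*(r + 2)*(r + 3)*(r^3 - 9*r^2 + 20*r) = r*(r - 5)*(r + 2)*(r + 3)*(r^2 - 9*r + 20) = r*(r - 5)*(r - 4)*(r + 2)*(r + 3)*(r - 5)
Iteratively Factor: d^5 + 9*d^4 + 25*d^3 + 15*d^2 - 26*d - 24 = (d - 1)*(d^4 + 10*d^3 + 35*d^2 + 50*d + 24) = (d - 1)*(d + 2)*(d^3 + 8*d^2 + 19*d + 12) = (d - 1)*(d + 2)*(d + 4)*(d^2 + 4*d + 3) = (d - 1)*(d + 1)*(d + 2)*(d + 4)*(d + 3)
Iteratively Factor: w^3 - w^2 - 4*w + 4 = (w + 2)*(w^2 - 3*w + 2) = (w - 2)*(w + 2)*(w - 1)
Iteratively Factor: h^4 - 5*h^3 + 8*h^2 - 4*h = (h - 2)*(h^3 - 3*h^2 + 2*h) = (h - 2)^2*(h^2 - h) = h*(h - 2)^2*(h - 1)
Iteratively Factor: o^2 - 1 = (o - 1)*(o + 1)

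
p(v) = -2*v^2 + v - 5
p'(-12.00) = 49.00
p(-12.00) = -305.00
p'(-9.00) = 37.00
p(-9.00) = -176.00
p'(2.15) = -7.60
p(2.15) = -12.10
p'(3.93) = -14.72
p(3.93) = -31.96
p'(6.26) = -24.04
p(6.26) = -77.12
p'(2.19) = -7.76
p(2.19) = -12.40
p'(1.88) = -6.52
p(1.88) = -10.19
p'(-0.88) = 4.52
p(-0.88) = -7.43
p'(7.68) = -29.72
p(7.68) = -115.28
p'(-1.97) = 8.88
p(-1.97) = -14.73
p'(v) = 1 - 4*v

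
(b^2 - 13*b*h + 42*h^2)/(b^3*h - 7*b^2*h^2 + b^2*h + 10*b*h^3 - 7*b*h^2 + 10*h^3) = (b^2 - 13*b*h + 42*h^2)/(h*(b^3 - 7*b^2*h + b^2 + 10*b*h^2 - 7*b*h + 10*h^2))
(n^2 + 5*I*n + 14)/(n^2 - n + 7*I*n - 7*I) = (n - 2*I)/(n - 1)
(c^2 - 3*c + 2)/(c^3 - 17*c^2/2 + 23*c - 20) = 2*(c - 1)/(2*c^2 - 13*c + 20)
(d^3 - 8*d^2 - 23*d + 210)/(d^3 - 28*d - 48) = (d^2 - 2*d - 35)/(d^2 + 6*d + 8)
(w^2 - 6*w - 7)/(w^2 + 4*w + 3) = (w - 7)/(w + 3)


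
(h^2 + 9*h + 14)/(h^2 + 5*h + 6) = (h + 7)/(h + 3)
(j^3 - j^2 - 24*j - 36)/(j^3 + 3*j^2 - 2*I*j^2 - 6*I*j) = (j^2 - 4*j - 12)/(j*(j - 2*I))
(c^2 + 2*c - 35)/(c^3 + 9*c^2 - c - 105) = (c - 5)/(c^2 + 2*c - 15)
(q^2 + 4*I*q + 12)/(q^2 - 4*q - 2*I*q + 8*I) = (q + 6*I)/(q - 4)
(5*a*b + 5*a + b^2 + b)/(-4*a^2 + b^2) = (-5*a*b - 5*a - b^2 - b)/(4*a^2 - b^2)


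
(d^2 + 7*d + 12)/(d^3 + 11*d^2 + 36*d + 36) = (d + 4)/(d^2 + 8*d + 12)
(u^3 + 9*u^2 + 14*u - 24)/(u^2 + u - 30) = (u^2 + 3*u - 4)/(u - 5)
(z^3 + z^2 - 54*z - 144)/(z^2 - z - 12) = (z^2 - 2*z - 48)/(z - 4)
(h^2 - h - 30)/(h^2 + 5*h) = (h - 6)/h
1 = 1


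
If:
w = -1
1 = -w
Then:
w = -1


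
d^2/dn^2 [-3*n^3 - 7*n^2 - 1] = -18*n - 14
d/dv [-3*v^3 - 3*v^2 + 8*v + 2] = -9*v^2 - 6*v + 8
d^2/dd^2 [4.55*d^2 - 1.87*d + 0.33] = 9.10000000000000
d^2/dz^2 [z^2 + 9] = 2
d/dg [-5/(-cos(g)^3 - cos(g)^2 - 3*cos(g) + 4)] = 5*(3*cos(g)^2 + 2*cos(g) + 3)*sin(g)/(cos(g)^3 + cos(g)^2 + 3*cos(g) - 4)^2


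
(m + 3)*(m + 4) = m^2 + 7*m + 12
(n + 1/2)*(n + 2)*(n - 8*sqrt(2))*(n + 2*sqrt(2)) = n^4 - 6*sqrt(2)*n^3 + 5*n^3/2 - 31*n^2 - 15*sqrt(2)*n^2 - 80*n - 6*sqrt(2)*n - 32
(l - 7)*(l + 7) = l^2 - 49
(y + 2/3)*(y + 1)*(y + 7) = y^3 + 26*y^2/3 + 37*y/3 + 14/3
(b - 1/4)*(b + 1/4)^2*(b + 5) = b^4 + 21*b^3/4 + 19*b^2/16 - 21*b/64 - 5/64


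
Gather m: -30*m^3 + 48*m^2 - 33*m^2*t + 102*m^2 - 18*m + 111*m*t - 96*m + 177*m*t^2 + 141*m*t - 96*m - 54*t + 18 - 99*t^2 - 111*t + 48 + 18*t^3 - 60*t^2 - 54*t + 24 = -30*m^3 + m^2*(150 - 33*t) + m*(177*t^2 + 252*t - 210) + 18*t^3 - 159*t^2 - 219*t + 90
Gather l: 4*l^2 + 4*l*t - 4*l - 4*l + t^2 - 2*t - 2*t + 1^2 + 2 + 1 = 4*l^2 + l*(4*t - 8) + t^2 - 4*t + 4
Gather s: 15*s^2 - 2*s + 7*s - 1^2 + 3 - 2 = 15*s^2 + 5*s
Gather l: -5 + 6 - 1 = 0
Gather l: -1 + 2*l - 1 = 2*l - 2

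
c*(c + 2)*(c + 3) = c^3 + 5*c^2 + 6*c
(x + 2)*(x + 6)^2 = x^3 + 14*x^2 + 60*x + 72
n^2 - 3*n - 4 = (n - 4)*(n + 1)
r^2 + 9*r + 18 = (r + 3)*(r + 6)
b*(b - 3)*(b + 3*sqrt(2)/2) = b^3 - 3*b^2 + 3*sqrt(2)*b^2/2 - 9*sqrt(2)*b/2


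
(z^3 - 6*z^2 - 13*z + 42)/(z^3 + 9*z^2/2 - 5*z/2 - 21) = 2*(z - 7)/(2*z + 7)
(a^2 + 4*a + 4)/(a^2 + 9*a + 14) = (a + 2)/(a + 7)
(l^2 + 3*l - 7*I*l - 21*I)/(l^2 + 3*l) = (l - 7*I)/l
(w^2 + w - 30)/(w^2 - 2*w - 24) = (-w^2 - w + 30)/(-w^2 + 2*w + 24)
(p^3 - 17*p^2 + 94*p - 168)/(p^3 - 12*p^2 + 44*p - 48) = (p - 7)/(p - 2)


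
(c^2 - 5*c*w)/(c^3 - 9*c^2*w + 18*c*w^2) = (c - 5*w)/(c^2 - 9*c*w + 18*w^2)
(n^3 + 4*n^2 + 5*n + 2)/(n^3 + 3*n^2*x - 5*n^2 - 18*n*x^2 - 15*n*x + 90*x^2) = (n^3 + 4*n^2 + 5*n + 2)/(n^3 + 3*n^2*x - 5*n^2 - 18*n*x^2 - 15*n*x + 90*x^2)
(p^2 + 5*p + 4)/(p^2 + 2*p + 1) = (p + 4)/(p + 1)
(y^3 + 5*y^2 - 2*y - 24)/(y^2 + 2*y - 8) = y + 3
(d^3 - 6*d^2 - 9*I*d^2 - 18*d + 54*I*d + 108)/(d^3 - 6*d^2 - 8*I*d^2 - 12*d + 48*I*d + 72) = (d - 3*I)/(d - 2*I)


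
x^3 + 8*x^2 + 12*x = x*(x + 2)*(x + 6)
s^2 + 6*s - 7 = (s - 1)*(s + 7)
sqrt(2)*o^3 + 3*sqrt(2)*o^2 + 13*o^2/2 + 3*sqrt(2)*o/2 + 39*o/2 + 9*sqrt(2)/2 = (o + 3)*(o + 3*sqrt(2))*(sqrt(2)*o + 1/2)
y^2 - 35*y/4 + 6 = (y - 8)*(y - 3/4)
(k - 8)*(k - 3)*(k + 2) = k^3 - 9*k^2 + 2*k + 48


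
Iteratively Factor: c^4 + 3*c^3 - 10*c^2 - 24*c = (c + 4)*(c^3 - c^2 - 6*c) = c*(c + 4)*(c^2 - c - 6) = c*(c - 3)*(c + 4)*(c + 2)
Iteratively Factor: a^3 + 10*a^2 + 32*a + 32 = (a + 2)*(a^2 + 8*a + 16) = (a + 2)*(a + 4)*(a + 4)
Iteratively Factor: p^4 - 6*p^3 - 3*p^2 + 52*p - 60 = (p - 5)*(p^3 - p^2 - 8*p + 12) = (p - 5)*(p - 2)*(p^2 + p - 6) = (p - 5)*(p - 2)*(p + 3)*(p - 2)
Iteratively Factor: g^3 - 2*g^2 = (g - 2)*(g^2) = g*(g - 2)*(g)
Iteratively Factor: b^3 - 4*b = (b + 2)*(b^2 - 2*b) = b*(b + 2)*(b - 2)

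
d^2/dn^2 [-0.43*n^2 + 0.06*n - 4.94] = -0.860000000000000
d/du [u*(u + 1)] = 2*u + 1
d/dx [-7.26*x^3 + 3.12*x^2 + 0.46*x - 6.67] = -21.78*x^2 + 6.24*x + 0.46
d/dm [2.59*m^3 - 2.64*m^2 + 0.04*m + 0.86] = 7.77*m^2 - 5.28*m + 0.04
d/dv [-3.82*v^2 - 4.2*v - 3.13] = -7.64*v - 4.2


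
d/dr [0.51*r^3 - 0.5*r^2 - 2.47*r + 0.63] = 1.53*r^2 - 1.0*r - 2.47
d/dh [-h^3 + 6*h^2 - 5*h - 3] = -3*h^2 + 12*h - 5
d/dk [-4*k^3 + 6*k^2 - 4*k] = -12*k^2 + 12*k - 4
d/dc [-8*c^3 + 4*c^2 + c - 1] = -24*c^2 + 8*c + 1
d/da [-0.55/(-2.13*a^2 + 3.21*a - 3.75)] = (1.7655 - 2.343*a)/(2.13*a^2 - 3.21*a + 3.75)^2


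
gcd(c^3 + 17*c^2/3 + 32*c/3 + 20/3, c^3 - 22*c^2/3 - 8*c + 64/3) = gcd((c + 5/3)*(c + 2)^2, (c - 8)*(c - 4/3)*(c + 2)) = c + 2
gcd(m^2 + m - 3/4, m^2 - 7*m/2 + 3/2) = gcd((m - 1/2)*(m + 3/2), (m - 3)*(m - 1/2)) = m - 1/2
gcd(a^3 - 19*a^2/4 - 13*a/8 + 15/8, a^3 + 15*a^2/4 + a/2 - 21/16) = a^2 + a/4 - 3/8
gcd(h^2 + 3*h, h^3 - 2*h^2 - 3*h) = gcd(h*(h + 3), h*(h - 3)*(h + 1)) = h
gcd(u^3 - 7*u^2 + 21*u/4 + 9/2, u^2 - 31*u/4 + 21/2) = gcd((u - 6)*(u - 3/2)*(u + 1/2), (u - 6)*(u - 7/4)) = u - 6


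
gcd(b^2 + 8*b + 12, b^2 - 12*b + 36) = 1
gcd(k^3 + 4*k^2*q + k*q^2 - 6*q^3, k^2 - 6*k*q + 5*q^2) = -k + q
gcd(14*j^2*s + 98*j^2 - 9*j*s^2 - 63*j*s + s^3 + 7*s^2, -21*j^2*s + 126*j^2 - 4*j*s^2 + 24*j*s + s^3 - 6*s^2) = -7*j + s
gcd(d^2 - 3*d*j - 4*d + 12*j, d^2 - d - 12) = d - 4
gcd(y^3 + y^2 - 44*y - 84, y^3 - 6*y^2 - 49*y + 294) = y - 7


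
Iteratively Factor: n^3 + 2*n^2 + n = (n + 1)*(n^2 + n) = n*(n + 1)*(n + 1)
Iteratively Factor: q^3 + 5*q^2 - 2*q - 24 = (q + 4)*(q^2 + q - 6) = (q - 2)*(q + 4)*(q + 3)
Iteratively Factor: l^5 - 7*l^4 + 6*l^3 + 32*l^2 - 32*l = (l - 1)*(l^4 - 6*l^3 + 32*l) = l*(l - 1)*(l^3 - 6*l^2 + 32) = l*(l - 1)*(l + 2)*(l^2 - 8*l + 16) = l*(l - 4)*(l - 1)*(l + 2)*(l - 4)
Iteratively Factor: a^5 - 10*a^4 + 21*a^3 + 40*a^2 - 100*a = (a - 5)*(a^4 - 5*a^3 - 4*a^2 + 20*a) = (a - 5)*(a - 2)*(a^3 - 3*a^2 - 10*a) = a*(a - 5)*(a - 2)*(a^2 - 3*a - 10) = a*(a - 5)^2*(a - 2)*(a + 2)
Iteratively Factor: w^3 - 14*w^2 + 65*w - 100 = (w - 5)*(w^2 - 9*w + 20) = (w - 5)^2*(w - 4)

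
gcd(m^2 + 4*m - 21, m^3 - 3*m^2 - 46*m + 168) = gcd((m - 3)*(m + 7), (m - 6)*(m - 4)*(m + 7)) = m + 7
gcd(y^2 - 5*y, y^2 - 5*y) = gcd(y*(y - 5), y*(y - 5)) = y^2 - 5*y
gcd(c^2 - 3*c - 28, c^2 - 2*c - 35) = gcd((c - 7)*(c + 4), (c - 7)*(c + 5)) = c - 7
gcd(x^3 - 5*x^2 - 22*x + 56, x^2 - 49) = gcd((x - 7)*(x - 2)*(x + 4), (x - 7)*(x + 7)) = x - 7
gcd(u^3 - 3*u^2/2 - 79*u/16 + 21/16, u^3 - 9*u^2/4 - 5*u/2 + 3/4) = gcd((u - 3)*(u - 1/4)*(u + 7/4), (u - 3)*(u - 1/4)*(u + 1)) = u^2 - 13*u/4 + 3/4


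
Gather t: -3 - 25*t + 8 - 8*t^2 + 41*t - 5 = -8*t^2 + 16*t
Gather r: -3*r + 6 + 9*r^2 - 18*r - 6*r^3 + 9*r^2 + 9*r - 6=-6*r^3 + 18*r^2 - 12*r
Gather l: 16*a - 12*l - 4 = 16*a - 12*l - 4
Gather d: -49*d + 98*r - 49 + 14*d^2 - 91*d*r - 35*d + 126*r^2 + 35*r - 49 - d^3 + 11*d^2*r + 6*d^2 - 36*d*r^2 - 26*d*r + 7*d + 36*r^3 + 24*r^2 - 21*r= -d^3 + d^2*(11*r + 20) + d*(-36*r^2 - 117*r - 77) + 36*r^3 + 150*r^2 + 112*r - 98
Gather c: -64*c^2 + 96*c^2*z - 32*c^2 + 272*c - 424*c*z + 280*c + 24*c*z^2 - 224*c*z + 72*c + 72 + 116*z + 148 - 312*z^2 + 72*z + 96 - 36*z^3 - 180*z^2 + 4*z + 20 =c^2*(96*z - 96) + c*(24*z^2 - 648*z + 624) - 36*z^3 - 492*z^2 + 192*z + 336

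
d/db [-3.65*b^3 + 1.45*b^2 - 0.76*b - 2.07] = -10.95*b^2 + 2.9*b - 0.76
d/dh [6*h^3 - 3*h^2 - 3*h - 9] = 18*h^2 - 6*h - 3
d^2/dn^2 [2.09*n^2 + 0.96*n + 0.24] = 4.18000000000000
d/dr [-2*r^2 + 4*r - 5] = 4 - 4*r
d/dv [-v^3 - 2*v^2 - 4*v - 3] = -3*v^2 - 4*v - 4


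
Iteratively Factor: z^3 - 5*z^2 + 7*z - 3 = (z - 1)*(z^2 - 4*z + 3) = (z - 3)*(z - 1)*(z - 1)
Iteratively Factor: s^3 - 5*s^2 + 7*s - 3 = (s - 3)*(s^2 - 2*s + 1) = (s - 3)*(s - 1)*(s - 1)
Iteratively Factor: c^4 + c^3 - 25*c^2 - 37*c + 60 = (c + 3)*(c^3 - 2*c^2 - 19*c + 20) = (c - 1)*(c + 3)*(c^2 - c - 20) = (c - 1)*(c + 3)*(c + 4)*(c - 5)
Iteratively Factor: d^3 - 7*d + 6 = (d - 1)*(d^2 + d - 6) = (d - 1)*(d + 3)*(d - 2)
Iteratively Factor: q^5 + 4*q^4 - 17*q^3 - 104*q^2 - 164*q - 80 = (q + 2)*(q^4 + 2*q^3 - 21*q^2 - 62*q - 40) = (q + 2)^2*(q^3 - 21*q - 20) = (q + 1)*(q + 2)^2*(q^2 - q - 20) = (q + 1)*(q + 2)^2*(q + 4)*(q - 5)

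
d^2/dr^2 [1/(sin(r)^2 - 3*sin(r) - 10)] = (-4*sin(r)^4 + 9*sin(r)^3 - 43*sin(r)^2 + 12*sin(r) + 38)/((sin(r) - 5)^3*(sin(r) + 2)^3)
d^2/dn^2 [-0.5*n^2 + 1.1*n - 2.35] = -1.00000000000000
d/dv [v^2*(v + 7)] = v*(3*v + 14)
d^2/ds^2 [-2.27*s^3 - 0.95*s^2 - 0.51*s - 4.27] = -13.62*s - 1.9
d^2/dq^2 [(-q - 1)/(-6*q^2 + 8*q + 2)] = ((1 - 9*q)*(-3*q^2 + 4*q + 1) - 4*(q + 1)*(3*q - 2)^2)/(-3*q^2 + 4*q + 1)^3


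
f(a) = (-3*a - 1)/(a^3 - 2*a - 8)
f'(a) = (2 - 3*a^2)*(-3*a - 1)/(a^3 - 2*a - 8)^2 - 3/(a^3 - 2*a - 8) = (-3*a^3 + 6*a + (3*a + 1)*(3*a^2 - 2) + 24)/(-a^3 + 2*a + 8)^2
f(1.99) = 1.70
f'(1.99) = 4.83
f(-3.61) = -0.21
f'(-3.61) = -0.10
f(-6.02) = -0.08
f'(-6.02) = -0.03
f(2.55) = -2.48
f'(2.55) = 11.63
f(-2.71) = -0.32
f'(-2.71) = -0.15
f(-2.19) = -0.39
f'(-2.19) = -0.13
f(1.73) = 0.99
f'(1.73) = 1.57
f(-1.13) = -0.33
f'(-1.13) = 0.33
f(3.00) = -0.77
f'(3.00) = 1.25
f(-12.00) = -0.02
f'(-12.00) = 0.00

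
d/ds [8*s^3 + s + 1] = 24*s^2 + 1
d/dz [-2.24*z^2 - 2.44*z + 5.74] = -4.48*z - 2.44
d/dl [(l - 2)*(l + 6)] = 2*l + 4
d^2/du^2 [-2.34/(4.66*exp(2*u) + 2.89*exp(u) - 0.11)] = (-2.34*(9.32*exp(u) + 2.89)*(18.64*exp(u) + 5.78)*exp(u) + (43.6176*exp(u) + 6.7626)*(4.66*exp(2*u) + 2.89*exp(u) - 0.11))*exp(u)/(4.66*exp(2*u) + 2.89*exp(u) - 0.11)^3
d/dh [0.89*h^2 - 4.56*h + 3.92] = 1.78*h - 4.56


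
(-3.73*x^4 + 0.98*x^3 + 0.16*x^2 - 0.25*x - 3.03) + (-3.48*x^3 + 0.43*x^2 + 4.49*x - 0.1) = -3.73*x^4 - 2.5*x^3 + 0.59*x^2 + 4.24*x - 3.13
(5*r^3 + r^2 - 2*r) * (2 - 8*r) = -40*r^4 + 2*r^3 + 18*r^2 - 4*r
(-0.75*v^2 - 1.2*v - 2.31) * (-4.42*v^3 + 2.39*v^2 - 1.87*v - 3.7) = 3.315*v^5 + 3.5115*v^4 + 8.7447*v^3 - 0.5019*v^2 + 8.7597*v + 8.547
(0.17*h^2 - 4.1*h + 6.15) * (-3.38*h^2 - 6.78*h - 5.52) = -0.5746*h^4 + 12.7054*h^3 + 6.0726*h^2 - 19.065*h - 33.948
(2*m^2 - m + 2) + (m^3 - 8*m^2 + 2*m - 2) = m^3 - 6*m^2 + m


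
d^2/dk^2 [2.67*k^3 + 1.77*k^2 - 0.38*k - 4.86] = 16.02*k + 3.54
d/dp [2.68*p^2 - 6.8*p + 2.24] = 5.36*p - 6.8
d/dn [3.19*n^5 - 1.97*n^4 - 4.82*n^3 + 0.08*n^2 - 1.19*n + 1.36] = 15.95*n^4 - 7.88*n^3 - 14.46*n^2 + 0.16*n - 1.19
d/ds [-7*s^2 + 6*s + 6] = 6 - 14*s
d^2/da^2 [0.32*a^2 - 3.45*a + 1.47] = 0.640000000000000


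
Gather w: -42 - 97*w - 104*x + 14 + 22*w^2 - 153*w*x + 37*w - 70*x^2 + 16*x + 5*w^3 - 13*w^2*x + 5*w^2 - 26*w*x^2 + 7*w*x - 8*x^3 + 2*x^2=5*w^3 + w^2*(27 - 13*x) + w*(-26*x^2 - 146*x - 60) - 8*x^3 - 68*x^2 - 88*x - 28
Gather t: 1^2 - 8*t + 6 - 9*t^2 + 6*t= -9*t^2 - 2*t + 7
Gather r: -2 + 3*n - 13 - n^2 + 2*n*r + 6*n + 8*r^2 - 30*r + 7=-n^2 + 9*n + 8*r^2 + r*(2*n - 30) - 8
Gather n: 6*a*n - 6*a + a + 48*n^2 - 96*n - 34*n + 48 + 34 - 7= -5*a + 48*n^2 + n*(6*a - 130) + 75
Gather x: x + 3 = x + 3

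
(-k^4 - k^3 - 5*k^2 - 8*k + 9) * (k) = -k^5 - k^4 - 5*k^3 - 8*k^2 + 9*k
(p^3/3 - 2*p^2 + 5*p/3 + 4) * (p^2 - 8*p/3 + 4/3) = p^5/3 - 26*p^4/9 + 67*p^3/9 - 28*p^2/9 - 76*p/9 + 16/3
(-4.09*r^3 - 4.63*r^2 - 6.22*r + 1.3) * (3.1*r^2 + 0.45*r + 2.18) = -12.679*r^5 - 16.1935*r^4 - 30.2817*r^3 - 8.8624*r^2 - 12.9746*r + 2.834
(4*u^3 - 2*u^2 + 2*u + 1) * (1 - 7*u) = -28*u^4 + 18*u^3 - 16*u^2 - 5*u + 1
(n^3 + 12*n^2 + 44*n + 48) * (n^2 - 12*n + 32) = n^5 - 68*n^3 - 96*n^2 + 832*n + 1536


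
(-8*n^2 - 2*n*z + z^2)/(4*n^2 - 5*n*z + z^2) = (2*n + z)/(-n + z)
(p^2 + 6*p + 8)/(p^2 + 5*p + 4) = (p + 2)/(p + 1)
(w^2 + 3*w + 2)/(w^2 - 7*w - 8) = (w + 2)/(w - 8)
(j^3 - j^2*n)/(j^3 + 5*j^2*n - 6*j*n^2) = j/(j + 6*n)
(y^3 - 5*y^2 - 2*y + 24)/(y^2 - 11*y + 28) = (y^2 - y - 6)/(y - 7)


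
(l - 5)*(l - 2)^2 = l^3 - 9*l^2 + 24*l - 20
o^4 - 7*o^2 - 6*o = o*(o - 3)*(o + 1)*(o + 2)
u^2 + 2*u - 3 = (u - 1)*(u + 3)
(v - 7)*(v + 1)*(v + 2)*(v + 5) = v^4 + v^3 - 39*v^2 - 109*v - 70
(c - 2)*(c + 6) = c^2 + 4*c - 12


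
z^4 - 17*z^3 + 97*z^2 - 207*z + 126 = (z - 7)*(z - 6)*(z - 3)*(z - 1)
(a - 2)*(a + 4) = a^2 + 2*a - 8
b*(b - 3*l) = b^2 - 3*b*l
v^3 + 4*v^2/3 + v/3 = v*(v + 1/3)*(v + 1)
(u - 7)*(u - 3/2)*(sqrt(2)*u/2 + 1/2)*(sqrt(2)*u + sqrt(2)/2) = u^4 - 8*u^3 + sqrt(2)*u^3/2 - 4*sqrt(2)*u^2 + 25*u^2/4 + 25*sqrt(2)*u/8 + 21*u/4 + 21*sqrt(2)/8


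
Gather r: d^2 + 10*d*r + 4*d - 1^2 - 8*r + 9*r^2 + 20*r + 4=d^2 + 4*d + 9*r^2 + r*(10*d + 12) + 3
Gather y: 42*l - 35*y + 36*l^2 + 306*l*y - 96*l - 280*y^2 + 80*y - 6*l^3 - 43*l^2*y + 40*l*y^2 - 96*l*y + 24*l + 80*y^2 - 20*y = -6*l^3 + 36*l^2 - 30*l + y^2*(40*l - 200) + y*(-43*l^2 + 210*l + 25)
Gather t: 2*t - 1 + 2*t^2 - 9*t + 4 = 2*t^2 - 7*t + 3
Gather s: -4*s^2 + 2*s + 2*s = -4*s^2 + 4*s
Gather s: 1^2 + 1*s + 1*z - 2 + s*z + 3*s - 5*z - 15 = s*(z + 4) - 4*z - 16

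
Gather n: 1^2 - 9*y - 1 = -9*y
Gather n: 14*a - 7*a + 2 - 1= 7*a + 1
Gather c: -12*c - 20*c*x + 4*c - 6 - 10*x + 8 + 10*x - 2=c*(-20*x - 8)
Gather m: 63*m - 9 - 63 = 63*m - 72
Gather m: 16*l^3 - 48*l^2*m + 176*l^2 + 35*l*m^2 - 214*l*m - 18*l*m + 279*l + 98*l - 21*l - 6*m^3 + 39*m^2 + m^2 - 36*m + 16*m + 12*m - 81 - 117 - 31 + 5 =16*l^3 + 176*l^2 + 356*l - 6*m^3 + m^2*(35*l + 40) + m*(-48*l^2 - 232*l - 8) - 224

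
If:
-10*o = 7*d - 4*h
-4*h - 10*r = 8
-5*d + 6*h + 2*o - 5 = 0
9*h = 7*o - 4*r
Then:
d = -31/1569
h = 2249/3138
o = 943/3138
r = -1705/1569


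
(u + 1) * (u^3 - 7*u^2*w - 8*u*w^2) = u^4 - 7*u^3*w + u^3 - 8*u^2*w^2 - 7*u^2*w - 8*u*w^2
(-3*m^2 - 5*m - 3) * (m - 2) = -3*m^3 + m^2 + 7*m + 6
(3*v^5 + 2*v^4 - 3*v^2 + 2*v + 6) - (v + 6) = 3*v^5 + 2*v^4 - 3*v^2 + v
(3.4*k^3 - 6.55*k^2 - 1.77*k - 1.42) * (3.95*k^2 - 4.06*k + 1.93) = 13.43*k^5 - 39.6765*k^4 + 26.1635*k^3 - 11.0643*k^2 + 2.3491*k - 2.7406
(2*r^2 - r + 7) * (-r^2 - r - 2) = -2*r^4 - r^3 - 10*r^2 - 5*r - 14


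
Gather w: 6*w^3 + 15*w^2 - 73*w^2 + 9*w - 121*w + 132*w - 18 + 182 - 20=6*w^3 - 58*w^2 + 20*w + 144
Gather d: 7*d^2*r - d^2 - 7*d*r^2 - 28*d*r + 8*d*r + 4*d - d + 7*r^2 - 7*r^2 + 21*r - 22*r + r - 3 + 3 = d^2*(7*r - 1) + d*(-7*r^2 - 20*r + 3)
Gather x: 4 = 4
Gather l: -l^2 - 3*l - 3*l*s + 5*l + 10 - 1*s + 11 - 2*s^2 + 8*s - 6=-l^2 + l*(2 - 3*s) - 2*s^2 + 7*s + 15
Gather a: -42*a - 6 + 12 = 6 - 42*a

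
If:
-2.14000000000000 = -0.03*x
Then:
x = 71.33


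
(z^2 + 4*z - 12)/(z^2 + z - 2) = (z^2 + 4*z - 12)/(z^2 + z - 2)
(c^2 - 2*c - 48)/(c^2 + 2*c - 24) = (c - 8)/(c - 4)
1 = 1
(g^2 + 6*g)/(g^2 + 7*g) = (g + 6)/(g + 7)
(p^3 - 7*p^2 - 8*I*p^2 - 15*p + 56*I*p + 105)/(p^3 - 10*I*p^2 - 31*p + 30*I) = (p - 7)/(p - 2*I)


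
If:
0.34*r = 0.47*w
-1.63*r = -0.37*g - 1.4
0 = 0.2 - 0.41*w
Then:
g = -0.81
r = 0.67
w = 0.49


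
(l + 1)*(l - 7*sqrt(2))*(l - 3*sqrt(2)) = l^3 - 10*sqrt(2)*l^2 + l^2 - 10*sqrt(2)*l + 42*l + 42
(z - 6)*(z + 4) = z^2 - 2*z - 24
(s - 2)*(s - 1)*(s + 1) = s^3 - 2*s^2 - s + 2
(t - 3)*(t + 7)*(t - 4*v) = t^3 - 4*t^2*v + 4*t^2 - 16*t*v - 21*t + 84*v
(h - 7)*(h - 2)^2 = h^3 - 11*h^2 + 32*h - 28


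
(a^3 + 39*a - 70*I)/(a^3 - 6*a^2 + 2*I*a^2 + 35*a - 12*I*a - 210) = (a - 2*I)/(a - 6)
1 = 1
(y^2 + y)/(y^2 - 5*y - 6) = y/(y - 6)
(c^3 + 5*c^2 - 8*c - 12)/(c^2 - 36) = (c^2 - c - 2)/(c - 6)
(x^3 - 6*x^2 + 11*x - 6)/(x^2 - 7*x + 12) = (x^2 - 3*x + 2)/(x - 4)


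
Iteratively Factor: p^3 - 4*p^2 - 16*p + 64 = (p - 4)*(p^2 - 16) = (p - 4)*(p + 4)*(p - 4)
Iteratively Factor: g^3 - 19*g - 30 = (g - 5)*(g^2 + 5*g + 6) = (g - 5)*(g + 2)*(g + 3)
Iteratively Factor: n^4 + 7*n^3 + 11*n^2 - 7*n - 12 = (n - 1)*(n^3 + 8*n^2 + 19*n + 12) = (n - 1)*(n + 4)*(n^2 + 4*n + 3) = (n - 1)*(n + 1)*(n + 4)*(n + 3)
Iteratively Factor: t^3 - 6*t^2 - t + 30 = (t + 2)*(t^2 - 8*t + 15) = (t - 3)*(t + 2)*(t - 5)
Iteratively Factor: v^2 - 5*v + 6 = (v - 2)*(v - 3)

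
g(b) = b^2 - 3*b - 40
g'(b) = 2*b - 3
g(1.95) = -42.05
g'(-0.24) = -3.48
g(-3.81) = -14.05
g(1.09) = -42.08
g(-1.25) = -34.69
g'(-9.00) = -21.00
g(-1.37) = -34.01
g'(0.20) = -2.60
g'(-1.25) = -5.50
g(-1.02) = -35.90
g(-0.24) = -39.22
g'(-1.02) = -5.04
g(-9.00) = 68.00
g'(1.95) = 0.90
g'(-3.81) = -10.62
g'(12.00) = 21.00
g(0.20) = -40.56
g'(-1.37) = -5.74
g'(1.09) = -0.82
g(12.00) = 68.00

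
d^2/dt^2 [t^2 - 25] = 2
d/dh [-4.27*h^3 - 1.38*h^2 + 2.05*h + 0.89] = -12.81*h^2 - 2.76*h + 2.05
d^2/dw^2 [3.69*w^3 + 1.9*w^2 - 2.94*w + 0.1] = 22.14*w + 3.8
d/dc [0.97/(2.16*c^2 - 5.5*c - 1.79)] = (5.335 - 4.1904*c)/(-2.16*c^2 + 5.5*c + 1.79)^2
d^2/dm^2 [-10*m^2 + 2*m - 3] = -20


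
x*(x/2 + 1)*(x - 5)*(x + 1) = x^4/2 - x^3 - 13*x^2/2 - 5*x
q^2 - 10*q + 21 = (q - 7)*(q - 3)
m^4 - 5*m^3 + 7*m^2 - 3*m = m*(m - 3)*(m - 1)^2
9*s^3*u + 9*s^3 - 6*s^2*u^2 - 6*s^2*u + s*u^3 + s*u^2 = (-3*s + u)^2*(s*u + s)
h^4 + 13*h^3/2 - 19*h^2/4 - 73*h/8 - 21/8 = (h - 3/2)*(h + 1/2)^2*(h + 7)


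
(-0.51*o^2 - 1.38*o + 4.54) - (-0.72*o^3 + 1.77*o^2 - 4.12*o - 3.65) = 0.72*o^3 - 2.28*o^2 + 2.74*o + 8.19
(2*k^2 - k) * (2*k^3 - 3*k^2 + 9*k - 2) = 4*k^5 - 8*k^4 + 21*k^3 - 13*k^2 + 2*k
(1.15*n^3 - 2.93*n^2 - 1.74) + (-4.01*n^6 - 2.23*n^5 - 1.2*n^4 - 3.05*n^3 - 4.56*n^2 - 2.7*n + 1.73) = -4.01*n^6 - 2.23*n^5 - 1.2*n^4 - 1.9*n^3 - 7.49*n^2 - 2.7*n - 0.01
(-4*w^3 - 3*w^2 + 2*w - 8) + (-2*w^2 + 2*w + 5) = -4*w^3 - 5*w^2 + 4*w - 3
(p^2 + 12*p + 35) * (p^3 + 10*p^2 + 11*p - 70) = p^5 + 22*p^4 + 166*p^3 + 412*p^2 - 455*p - 2450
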